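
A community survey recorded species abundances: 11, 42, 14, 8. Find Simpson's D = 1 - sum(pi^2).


Total N = 11 + 42 + 14 + 8 = 75
Per-species terms:
  p = 11/75 = 0.146667; p^2 = 0.146667^2 = 0.021511
  p = 42/75 = 0.560000; p^2 = 0.560000^2 = 0.313600
  p = 14/75 = 0.186667; p^2 = 0.186667^2 = 0.034845
  p = 8/75 = 0.106667; p^2 = 0.106667^2 = 0.011378
sum(p^2) = 0.021511 + 0.313600 + 0.034845 + 0.011378 = 0.381334
D = 1 - 0.381334 = 0.618666 ≈ 0.6187

0.6187


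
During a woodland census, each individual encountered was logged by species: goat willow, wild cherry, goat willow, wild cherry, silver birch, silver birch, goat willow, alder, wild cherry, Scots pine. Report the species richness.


Total individuals logged = 10
Distinct species (count of individuals): goat willow (3), wild cherry (3), silver birch (2), alder (1), Scots pine (1)
Species richness = number of distinct species = 5

5


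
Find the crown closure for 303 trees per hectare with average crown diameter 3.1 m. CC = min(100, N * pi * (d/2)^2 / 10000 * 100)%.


(d/2)^2 = (3.1/2)^2 = 1.55^2 = 2.4025
Crown area = 3.141593 * 2.4025 = 7.54768 m^2
N * area / 10000 * 100 = 303 * 7.54768 / 10000 * 100 = 22.8695
CC = min(100, 22.8695) = 22.8695 ≈ 22.9%

22.9%


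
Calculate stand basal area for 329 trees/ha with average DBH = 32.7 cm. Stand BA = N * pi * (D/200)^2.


(D/200)^2 = (32.7/200)^2 = 0.1635^2 = 0.02673225
Individual BA = 3.141593 * 0.02673225 = 0.0839818 m^2
Stand BA = 329 * 0.0839818 = 27.6300 ≈ 27.63 m^2/ha

27.63 m^2/ha


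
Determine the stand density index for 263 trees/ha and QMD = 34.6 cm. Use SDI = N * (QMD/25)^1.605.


QMD/25 = 34.6/25 = 1.384
(1.384)^1.605 = exp(1.605 * ln(1.384)) = exp(1.605 * 0.324978) = exp(0.521590) = 1.68470
SDI = 263 * 1.68470 = 443.076 ≈ 443

443


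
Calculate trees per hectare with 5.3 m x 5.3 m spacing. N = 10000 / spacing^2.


N = 10000 / 5.3^2 = 10000 / 28.09 = 355.999 ≈ 356 trees/ha

356 trees/ha


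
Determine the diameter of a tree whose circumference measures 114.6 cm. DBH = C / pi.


DBH = C / pi = 114.6 / 3.141593 = 36.4783 ≈ 36.48 cm

36.48 cm


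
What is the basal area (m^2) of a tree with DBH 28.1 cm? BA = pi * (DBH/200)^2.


D/200 = 28.1/200 = 0.1405 m
(D/200)^2 = 0.1405^2 = 0.01974025
BA = 3.141593 * 0.01974025 = 0.0620158 ≈ 0.0620 m^2

0.0620 m^2


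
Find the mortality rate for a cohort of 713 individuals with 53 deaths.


Mortality rate = 53 / 713 = 0.074334 ≈ 0.0743

0.0743


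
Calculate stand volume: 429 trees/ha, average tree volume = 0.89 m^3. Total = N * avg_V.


V_stand = 429 * 0.89 = 381.81 ≈ 381.8 m^3/ha

381.8 m^3/ha


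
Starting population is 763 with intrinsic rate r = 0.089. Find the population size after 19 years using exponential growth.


r*t = 0.089 * 19 = 1.691
exp(1.691) = 5.42490
N = 763 * 5.42490 = 4139.20 ≈ 4139

4139


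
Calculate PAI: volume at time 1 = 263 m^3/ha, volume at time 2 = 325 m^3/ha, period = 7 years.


PAI = (V2 - V1) / period = (325 - 263) / 7 = 62 / 7 = 8.8571 ≈ 8.86 m^3/ha/yr

8.86 m^3/ha/yr


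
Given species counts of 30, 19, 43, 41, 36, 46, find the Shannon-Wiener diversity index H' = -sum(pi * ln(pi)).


Total N = 30 + 19 + 43 + 41 + 36 + 46 = 215
Per-species terms:
  p = 30/215 = 0.139535; ln(p) = -1.969440; p*ln(p) = 0.139535 * (-1.969440) = -0.274806
  p = 19/215 = 0.088372; ln(p) = -2.426200; p*ln(p) = 0.088372 * (-2.426200) = -0.214408
  p = 43/215 = 0.200000; ln(p) = -1.609438; p*ln(p) = 0.200000 * (-1.609438) = -0.321888
  p = 41/215 = 0.190698; ln(p) = -1.657064; p*ln(p) = 0.190698 * (-1.657064) = -0.315999
  p = 36/215 = 0.167442; ln(p) = -1.787118; p*ln(p) = 0.167442 * (-1.787118) = -0.299239
  p = 46/215 = 0.213953; ln(p) = -1.541999; p*ln(p) = 0.213953 * (-1.541999) = -0.329915
sum(p*ln(p)) = (-0.274806) + (-0.214408) + (-0.321888) + (-0.315999) + (-0.299239) + (-0.329915) = -1.756255
H' = -(-1.756255) = 1.756255 ≈ 1.7563

1.7563


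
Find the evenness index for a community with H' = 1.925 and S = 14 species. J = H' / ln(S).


ln(14) = 2.63906
J = H' / ln(S) = 1.925 / 2.63906 = 0.729426 ≈ 0.7294

0.7294


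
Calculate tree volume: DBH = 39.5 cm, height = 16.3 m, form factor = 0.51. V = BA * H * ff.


(D/200)^2 = (39.5/200)^2 = 0.1975^2 = 0.03900625
BA = 3.141593 * 0.03900625 = 0.122542 m^2
V = 0.122542 * 16.3 * 0.51 = 1.01869 ≈ 1.019 m^3

1.019 m^3


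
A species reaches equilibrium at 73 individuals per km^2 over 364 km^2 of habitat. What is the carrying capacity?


K = 73 * 364 = 26572 individuals

26572 individuals


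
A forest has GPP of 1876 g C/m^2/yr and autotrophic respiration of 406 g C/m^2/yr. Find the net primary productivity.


NPP = GPP - Ra = 1876 - 406 = 1470 g C/m^2/yr

1470 g C/m^2/yr


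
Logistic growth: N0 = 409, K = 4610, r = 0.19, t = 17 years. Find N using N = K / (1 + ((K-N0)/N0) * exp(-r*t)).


(K - N0)/N0 = (4610 - 409)/409 = 4201/409 = 10.2714
r*t = 0.19 * 17 = 3.23; exp(-3.23) = 0.0395575
10.2714 * 0.0395575 = 0.406311
1 + 0.406311 = 1.40631
N = 4610 / 1.40631 = 3278.08 ≈ 3278

3278


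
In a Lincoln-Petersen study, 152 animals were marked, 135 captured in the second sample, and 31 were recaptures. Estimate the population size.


N = M * C / R = 152 * 135 / 31 = 20520 / 31 = 661.94 ≈ 662

662 individuals


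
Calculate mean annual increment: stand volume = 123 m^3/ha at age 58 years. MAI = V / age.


MAI = 123 / 58 = 2.1207 ≈ 2.12 m^3/ha/yr

2.12 m^3/ha/yr


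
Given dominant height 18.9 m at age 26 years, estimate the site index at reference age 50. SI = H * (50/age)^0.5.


50/26 = 1.92308
(1.92308)^0.5 = 1.38675
SI = 18.9 * 1.38675 = 26.2096 ≈ 26.2 m

26.2 m


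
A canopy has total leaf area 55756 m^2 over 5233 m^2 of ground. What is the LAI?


LAI = 55756 / 5233 = 10.6547 ≈ 10.65

10.65


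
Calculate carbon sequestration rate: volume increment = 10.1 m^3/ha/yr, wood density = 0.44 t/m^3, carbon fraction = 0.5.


C = 10.1 * 0.44 * 0.5 = 2.222 ≈ 2.22 t C/ha/yr

2.22 t C/ha/yr


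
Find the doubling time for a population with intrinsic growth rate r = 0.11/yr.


td = ln(2) / 0.11 = 0.693147 / 0.11 = 6.30134 ≈ 6.3 years

6.3 years


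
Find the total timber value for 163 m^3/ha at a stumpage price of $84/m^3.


Value = 163 * 84 = $13692/ha

$13692/ha


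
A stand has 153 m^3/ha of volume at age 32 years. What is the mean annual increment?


MAI = 153 / 32 = 4.7813 ≈ 4.78 m^3/ha/yr

4.78 m^3/ha/yr


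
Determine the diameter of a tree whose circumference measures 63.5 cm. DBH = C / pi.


DBH = C / pi = 63.5 / 3.141593 = 20.2127 ≈ 20.21 cm

20.21 cm


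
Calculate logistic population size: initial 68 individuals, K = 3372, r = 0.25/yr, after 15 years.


(K - N0)/N0 = (3372 - 68)/68 = 3304/68 = 48.5882
r*t = 0.25 * 15 = 3.75; exp(-3.75) = 0.0235177
48.5882 * 0.0235177 = 1.14268
1 + 1.14268 = 2.14268
N = 3372 / 2.14268 = 1573.73 ≈ 1574

1574


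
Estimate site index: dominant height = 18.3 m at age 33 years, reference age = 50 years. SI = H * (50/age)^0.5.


50/33 = 1.51515
(1.51515)^0.5 = 1.23091
SI = 18.3 * 1.23091 = 22.5257 ≈ 22.5 m

22.5 m


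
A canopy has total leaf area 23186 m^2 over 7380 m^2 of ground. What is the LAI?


LAI = 23186 / 7380 = 3.1417 ≈ 3.14

3.14


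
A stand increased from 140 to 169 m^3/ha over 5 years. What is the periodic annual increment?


PAI = (V2 - V1) / period = (169 - 140) / 5 = 29 / 5 = 5.80 m^3/ha/yr

5.80 m^3/ha/yr


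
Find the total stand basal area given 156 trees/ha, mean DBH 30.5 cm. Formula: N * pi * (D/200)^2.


(D/200)^2 = (30.5/200)^2 = 0.1525^2 = 0.02325625
Individual BA = 3.141593 * 0.02325625 = 0.0730617 m^2
Stand BA = 156 * 0.0730617 = 11.3976 ≈ 11.40 m^2/ha

11.40 m^2/ha


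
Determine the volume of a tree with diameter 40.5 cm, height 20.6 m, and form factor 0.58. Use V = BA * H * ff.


(D/200)^2 = (40.5/200)^2 = 0.2025^2 = 0.04100625
BA = 3.141593 * 0.04100625 = 0.128825 m^2
V = 0.128825 * 20.6 * 0.58 = 1.53920 ≈ 1.539 m^3

1.539 m^3


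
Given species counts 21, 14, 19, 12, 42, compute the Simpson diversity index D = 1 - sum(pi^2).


Total N = 21 + 14 + 19 + 12 + 42 = 108
Per-species terms:
  p = 21/108 = 0.194444; p^2 = 0.194444^2 = 0.037808
  p = 14/108 = 0.129630; p^2 = 0.129630^2 = 0.016804
  p = 19/108 = 0.175926; p^2 = 0.175926^2 = 0.030950
  p = 12/108 = 0.111111; p^2 = 0.111111^2 = 0.012346
  p = 42/108 = 0.388889; p^2 = 0.388889^2 = 0.151235
sum(p^2) = 0.037808 + 0.016804 + 0.030950 + 0.012346 + 0.151235 = 0.249143
D = 1 - 0.249143 = 0.750857 ≈ 0.7509

0.7509


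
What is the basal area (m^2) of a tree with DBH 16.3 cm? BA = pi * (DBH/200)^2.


D/200 = 16.3/200 = 0.0815 m
(D/200)^2 = 0.0815^2 = 0.00664225
BA = 3.141593 * 0.00664225 = 0.0208672 ≈ 0.0209 m^2

0.0209 m^2


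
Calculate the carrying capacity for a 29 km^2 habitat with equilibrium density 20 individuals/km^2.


K = 20 * 29 = 580 individuals

580 individuals


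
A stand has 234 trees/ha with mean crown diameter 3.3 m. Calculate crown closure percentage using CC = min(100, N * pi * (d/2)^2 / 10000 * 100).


(d/2)^2 = (3.3/2)^2 = 1.65^2 = 2.7225
Crown area = 3.141593 * 2.7225 = 8.55299 m^2
N * area / 10000 * 100 = 234 * 8.55299 / 10000 * 100 = 20.0140
CC = min(100, 20.0140) = 20.0140 ≈ 20.0%

20.0%


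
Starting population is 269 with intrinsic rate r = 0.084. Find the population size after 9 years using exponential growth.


r*t = 0.084 * 9 = 0.756
exp(0.756) = 2.12974
N = 269 * 2.12974 = 572.900 ≈ 573

573


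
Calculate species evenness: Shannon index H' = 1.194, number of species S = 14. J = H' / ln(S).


ln(14) = 2.63906
J = H' / ln(S) = 1.194 / 2.63906 = 0.452434 ≈ 0.4524

0.4524


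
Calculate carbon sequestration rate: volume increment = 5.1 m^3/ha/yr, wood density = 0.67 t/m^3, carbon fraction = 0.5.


C = 5.1 * 0.67 * 0.5 = 1.7085 ≈ 1.71 t C/ha/yr

1.71 t C/ha/yr


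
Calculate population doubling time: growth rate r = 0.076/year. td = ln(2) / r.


td = ln(2) / 0.076 = 0.693147 / 0.076 = 9.12036 ≈ 9.1 years

9.1 years


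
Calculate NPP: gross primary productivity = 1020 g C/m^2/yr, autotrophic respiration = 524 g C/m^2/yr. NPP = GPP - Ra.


NPP = GPP - Ra = 1020 - 524 = 496 g C/m^2/yr

496 g C/m^2/yr


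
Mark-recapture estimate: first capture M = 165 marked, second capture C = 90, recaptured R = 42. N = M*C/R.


N = M * C / R = 165 * 90 / 42 = 14850 / 42 = 353.57 ≈ 354

354 individuals


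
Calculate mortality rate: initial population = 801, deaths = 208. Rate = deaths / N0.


Mortality rate = 208 / 801 = 0.259675 ≈ 0.2597

0.2597


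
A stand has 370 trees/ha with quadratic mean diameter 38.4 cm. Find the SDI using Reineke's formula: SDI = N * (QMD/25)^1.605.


QMD/25 = 38.4/25 = 1.536
(1.536)^1.605 = exp(1.605 * ln(1.536)) = exp(1.605 * 0.429182) = exp(0.688837) = 1.99140
SDI = 370 * 1.99140 = 736.818 ≈ 737

737


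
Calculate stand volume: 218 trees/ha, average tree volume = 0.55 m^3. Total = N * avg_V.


V_stand = 218 * 0.55 = 119.9 m^3/ha

119.9 m^3/ha


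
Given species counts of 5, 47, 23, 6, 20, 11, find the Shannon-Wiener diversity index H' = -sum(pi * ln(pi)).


Total N = 5 + 47 + 23 + 6 + 20 + 11 = 112
Per-species terms:
  p = 5/112 = 0.044643; ln(p) = -3.109058; p*ln(p) = 0.044643 * (-3.109058) = -0.138798
  p = 47/112 = 0.419643; ln(p) = -0.868351; p*ln(p) = 0.419643 * (-0.868351) = -0.364397
  p = 23/112 = 0.205357; ln(p) = -1.583005; p*ln(p) = 0.205357 * (-1.583005) = -0.325081
  p = 6/112 = 0.053571; ln(p) = -2.926747; p*ln(p) = 0.053571 * (-2.926747) = -0.156789
  p = 20/112 = 0.178571; ln(p) = -1.722769; p*ln(p) = 0.178571 * (-1.722769) = -0.307637
  p = 11/112 = 0.098214; ln(p) = -2.320607; p*ln(p) = 0.098214 * (-2.320607) = -0.227916
sum(p*ln(p)) = (-0.138798) + (-0.364397) + (-0.325081) + (-0.156789) + (-0.307637) + (-0.227916) = -1.520618
H' = -(-1.520618) = 1.520618 ≈ 1.5206

1.5206


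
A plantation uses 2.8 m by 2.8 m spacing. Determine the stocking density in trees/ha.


N = 10000 / 2.8^2 = 10000 / 7.84 = 1275.51 ≈ 1276 trees/ha

1276 trees/ha


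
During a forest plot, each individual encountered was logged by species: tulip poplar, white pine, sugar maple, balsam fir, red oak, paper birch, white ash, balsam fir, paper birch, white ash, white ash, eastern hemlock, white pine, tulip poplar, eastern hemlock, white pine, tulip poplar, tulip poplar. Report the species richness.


Total individuals logged = 18
Distinct species (count of individuals): tulip poplar (4), white pine (3), sugar maple (1), balsam fir (2), red oak (1), paper birch (2), white ash (3), eastern hemlock (2)
Species richness = number of distinct species = 8

8


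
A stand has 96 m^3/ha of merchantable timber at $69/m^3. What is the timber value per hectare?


Value = 96 * 69 = $6624/ha

$6624/ha


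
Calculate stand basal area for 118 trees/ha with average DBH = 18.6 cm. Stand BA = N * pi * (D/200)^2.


(D/200)^2 = (18.6/200)^2 = 0.093^2 = 0.008649
Individual BA = 3.141593 * 0.008649 = 0.0271716 m^2
Stand BA = 118 * 0.0271716 = 3.20625 ≈ 3.21 m^2/ha

3.21 m^2/ha


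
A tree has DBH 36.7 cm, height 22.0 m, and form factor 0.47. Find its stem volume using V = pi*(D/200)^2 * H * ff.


(D/200)^2 = (36.7/200)^2 = 0.1835^2 = 0.03367225
BA = 3.141593 * 0.03367225 = 0.105785 m^2
V = 0.105785 * 22.0 * 0.47 = 1.09382 ≈ 1.094 m^3

1.094 m^3


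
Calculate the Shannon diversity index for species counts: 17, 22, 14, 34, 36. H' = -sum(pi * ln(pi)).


Total N = 17 + 22 + 14 + 34 + 36 = 123
Per-species terms:
  p = 17/123 = 0.138211; ln(p) = -1.978974; p*ln(p) = 0.138211 * (-1.978974) = -0.273516
  p = 22/123 = 0.178862; ln(p) = -1.721141; p*ln(p) = 0.178862 * (-1.721141) = -0.307847
  p = 14/123 = 0.113821; ln(p) = -2.173128; p*ln(p) = 0.113821 * (-2.173128) = -0.247348
  p = 34/123 = 0.276423; ln(p) = -1.285823; p*ln(p) = 0.276423 * (-1.285823) = -0.355431
  p = 36/123 = 0.292683; ln(p) = -1.228665; p*ln(p) = 0.292683 * (-1.228665) = -0.359609
sum(p*ln(p)) = (-0.273516) + (-0.307847) + (-0.247348) + (-0.355431) + (-0.359609) = -1.543751
H' = -(-1.543751) = 1.543751 ≈ 1.5438

1.5438


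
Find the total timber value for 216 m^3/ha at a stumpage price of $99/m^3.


Value = 216 * 99 = $21384/ha

$21384/ha


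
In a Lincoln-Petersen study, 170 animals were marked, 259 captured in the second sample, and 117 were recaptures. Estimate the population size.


N = M * C / R = 170 * 259 / 117 = 44030 / 117 = 376.32 ≈ 376

376 individuals


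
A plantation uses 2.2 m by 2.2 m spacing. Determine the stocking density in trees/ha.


N = 10000 / 2.2^2 = 10000 / 4.84 = 2066.12 ≈ 2066 trees/ha

2066 trees/ha


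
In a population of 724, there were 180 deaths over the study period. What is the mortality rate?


Mortality rate = 180 / 724 = 0.248619 ≈ 0.2486

0.2486


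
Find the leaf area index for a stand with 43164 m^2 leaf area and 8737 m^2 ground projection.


LAI = 43164 / 8737 = 4.9404 ≈ 4.94

4.94


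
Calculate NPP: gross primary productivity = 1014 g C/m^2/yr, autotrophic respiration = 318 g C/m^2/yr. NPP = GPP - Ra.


NPP = GPP - Ra = 1014 - 318 = 696 g C/m^2/yr

696 g C/m^2/yr


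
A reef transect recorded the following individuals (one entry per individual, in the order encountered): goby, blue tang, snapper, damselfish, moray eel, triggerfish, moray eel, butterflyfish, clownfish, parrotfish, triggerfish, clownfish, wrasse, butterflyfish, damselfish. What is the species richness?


Total individuals logged = 15
Distinct species (count of individuals): goby (1), blue tang (1), snapper (1), damselfish (2), moray eel (2), triggerfish (2), butterflyfish (2), clownfish (2), parrotfish (1), wrasse (1)
Species richness = number of distinct species = 10

10


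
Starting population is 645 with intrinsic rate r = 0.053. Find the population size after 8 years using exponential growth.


r*t = 0.053 * 8 = 0.424
exp(0.424) = 1.52806
N = 645 * 1.52806 = 985.599 ≈ 986

986


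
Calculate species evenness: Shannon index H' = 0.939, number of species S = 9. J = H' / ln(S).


ln(9) = 2.19722
J = H' / ln(S) = 0.939 / 2.19722 = 0.427358 ≈ 0.4274

0.4274


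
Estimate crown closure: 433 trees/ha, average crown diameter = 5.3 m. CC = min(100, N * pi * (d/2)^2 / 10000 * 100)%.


(d/2)^2 = (5.3/2)^2 = 2.65^2 = 7.0225
Crown area = 3.141593 * 7.0225 = 22.0618 m^2
N * area / 10000 * 100 = 433 * 22.0618 / 10000 * 100 = 95.5276
CC = min(100, 95.5276) = 95.5276 ≈ 95.5%

95.5%


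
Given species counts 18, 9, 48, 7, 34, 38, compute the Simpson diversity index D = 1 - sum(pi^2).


Total N = 18 + 9 + 48 + 7 + 34 + 38 = 154
Per-species terms:
  p = 18/154 = 0.116883; p^2 = 0.116883^2 = 0.013662
  p = 9/154 = 0.058442; p^2 = 0.058442^2 = 0.003415
  p = 48/154 = 0.311688; p^2 = 0.311688^2 = 0.097149
  p = 7/154 = 0.045455; p^2 = 0.045455^2 = 0.002066
  p = 34/154 = 0.220779; p^2 = 0.220779^2 = 0.048743
  p = 38/154 = 0.246753; p^2 = 0.246753^2 = 0.060887
sum(p^2) = 0.013662 + 0.003415 + 0.097149 + 0.002066 + 0.048743 + 0.060887 = 0.225922
D = 1 - 0.225922 = 0.774078 ≈ 0.7741

0.7741


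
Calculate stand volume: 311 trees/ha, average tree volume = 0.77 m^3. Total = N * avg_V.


V_stand = 311 * 0.77 = 239.47 ≈ 239.5 m^3/ha

239.5 m^3/ha


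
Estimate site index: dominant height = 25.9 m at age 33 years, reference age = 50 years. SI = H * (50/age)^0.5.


50/33 = 1.51515
(1.51515)^0.5 = 1.23091
SI = 25.9 * 1.23091 = 31.8806 ≈ 31.9 m

31.9 m


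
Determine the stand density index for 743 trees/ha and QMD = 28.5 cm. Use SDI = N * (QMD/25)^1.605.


QMD/25 = 28.5/25 = 1.14
(1.14)^1.605 = exp(1.605 * ln(1.14)) = exp(1.605 * 0.131028) = exp(0.210300) = 1.23405
SDI = 743 * 1.23405 = 916.899 ≈ 917

917


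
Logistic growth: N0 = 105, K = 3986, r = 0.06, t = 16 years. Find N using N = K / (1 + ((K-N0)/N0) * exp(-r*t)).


(K - N0)/N0 = (3986 - 105)/105 = 3881/105 = 36.9619
r*t = 0.06 * 16 = 0.96; exp(-0.96) = 0.382893
36.9619 * 0.382893 = 14.1525
1 + 14.1525 = 15.1525
N = 3986 / 15.1525 = 263.059 ≈ 263

263


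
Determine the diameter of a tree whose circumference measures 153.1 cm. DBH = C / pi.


DBH = C / pi = 153.1 / 3.141593 = 48.7332 ≈ 48.73 cm

48.73 cm


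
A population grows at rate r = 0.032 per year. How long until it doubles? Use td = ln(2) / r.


td = ln(2) / 0.032 = 0.693147 / 0.032 = 21.6608 ≈ 21.7 years

21.7 years


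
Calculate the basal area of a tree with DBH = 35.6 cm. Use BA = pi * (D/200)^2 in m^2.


D/200 = 35.6/200 = 0.178 m
(D/200)^2 = 0.178^2 = 0.031684
BA = 3.141593 * 0.031684 = 0.0995382 ≈ 0.0995 m^2

0.0995 m^2


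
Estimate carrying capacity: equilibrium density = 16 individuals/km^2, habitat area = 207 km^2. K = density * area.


K = 16 * 207 = 3312 individuals

3312 individuals


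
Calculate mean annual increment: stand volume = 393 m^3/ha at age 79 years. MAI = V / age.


MAI = 393 / 79 = 4.9747 ≈ 4.97 m^3/ha/yr

4.97 m^3/ha/yr


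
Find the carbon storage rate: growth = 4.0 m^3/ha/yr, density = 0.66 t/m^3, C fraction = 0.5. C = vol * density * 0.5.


C = 4.0 * 0.66 * 0.5 = 1.32 t C/ha/yr

1.32 t C/ha/yr


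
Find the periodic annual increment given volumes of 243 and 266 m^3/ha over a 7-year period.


PAI = (V2 - V1) / period = (266 - 243) / 7 = 23 / 7 = 3.2857 ≈ 3.29 m^3/ha/yr

3.29 m^3/ha/yr


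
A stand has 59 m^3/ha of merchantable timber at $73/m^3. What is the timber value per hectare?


Value = 59 * 73 = $4307/ha

$4307/ha


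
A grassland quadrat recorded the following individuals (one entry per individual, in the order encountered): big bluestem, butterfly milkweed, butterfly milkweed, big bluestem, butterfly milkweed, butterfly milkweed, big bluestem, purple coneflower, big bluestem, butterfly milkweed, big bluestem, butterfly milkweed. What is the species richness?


Total individuals logged = 12
Distinct species (count of individuals): big bluestem (5), butterfly milkweed (6), purple coneflower (1)
Species richness = number of distinct species = 3

3


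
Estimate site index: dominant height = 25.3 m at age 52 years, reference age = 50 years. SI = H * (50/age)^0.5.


50/52 = 0.961538
(0.961538)^0.5 = 0.980580
SI = 25.3 * 0.980580 = 24.8087 ≈ 24.8 m

24.8 m


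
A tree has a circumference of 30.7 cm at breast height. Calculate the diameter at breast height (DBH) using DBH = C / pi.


DBH = C / pi = 30.7 / 3.141593 = 9.77211 ≈ 9.77 cm

9.77 cm


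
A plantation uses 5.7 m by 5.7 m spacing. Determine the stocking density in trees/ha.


N = 10000 / 5.7^2 = 10000 / 32.49 = 307.787 ≈ 308 trees/ha

308 trees/ha


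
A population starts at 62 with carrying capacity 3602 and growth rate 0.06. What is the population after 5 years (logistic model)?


(K - N0)/N0 = (3602 - 62)/62 = 3540/62 = 57.0968
r*t = 0.06 * 5 = 0.3; exp(-0.3) = 0.740818
57.0968 * 0.740818 = 42.2983
1 + 42.2983 = 43.2983
N = 3602 / 43.2983 = 83.1903 ≈ 83

83


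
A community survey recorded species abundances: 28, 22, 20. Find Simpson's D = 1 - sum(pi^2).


Total N = 28 + 22 + 20 = 70
Per-species terms:
  p = 28/70 = 0.400000; p^2 = 0.400000^2 = 0.160000
  p = 22/70 = 0.314286; p^2 = 0.314286^2 = 0.098776
  p = 20/70 = 0.285714; p^2 = 0.285714^2 = 0.081632
sum(p^2) = 0.160000 + 0.098776 + 0.081632 = 0.340408
D = 1 - 0.340408 = 0.659592 ≈ 0.6596

0.6596


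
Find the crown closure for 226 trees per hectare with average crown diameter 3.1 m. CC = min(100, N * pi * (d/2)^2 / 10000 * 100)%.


(d/2)^2 = (3.1/2)^2 = 1.55^2 = 2.4025
Crown area = 3.141593 * 2.4025 = 7.54768 m^2
N * area / 10000 * 100 = 226 * 7.54768 / 10000 * 100 = 17.0578
CC = min(100, 17.0578) = 17.0578 ≈ 17.1%

17.1%


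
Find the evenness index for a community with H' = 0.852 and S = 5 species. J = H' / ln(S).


ln(5) = 1.60944
J = H' / ln(S) = 0.852 / 1.60944 = 0.529377 ≈ 0.5294

0.5294


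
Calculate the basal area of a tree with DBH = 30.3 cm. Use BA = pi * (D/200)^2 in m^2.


D/200 = 30.3/200 = 0.1515 m
(D/200)^2 = 0.1515^2 = 0.02295225
BA = 3.141593 * 0.02295225 = 0.0721066 ≈ 0.0721 m^2

0.0721 m^2


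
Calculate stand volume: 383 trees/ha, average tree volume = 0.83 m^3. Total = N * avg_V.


V_stand = 383 * 0.83 = 317.89 ≈ 317.9 m^3/ha

317.9 m^3/ha


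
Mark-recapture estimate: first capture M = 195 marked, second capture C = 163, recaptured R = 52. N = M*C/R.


N = M * C / R = 195 * 163 / 52 = 31785 / 52 = 611.25 ≈ 611

611 individuals


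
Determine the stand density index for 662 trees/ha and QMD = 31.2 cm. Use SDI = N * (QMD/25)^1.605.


QMD/25 = 31.2/25 = 1.248
(1.248)^1.605 = exp(1.605 * ln(1.248)) = exp(1.605 * 0.221542) = exp(0.355575) = 1.42700
SDI = 662 * 1.42700 = 944.674 ≈ 945

945


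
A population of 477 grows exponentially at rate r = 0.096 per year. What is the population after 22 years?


r*t = 0.096 * 22 = 2.112
exp(2.112) = 8.26475
N = 477 * 8.26475 = 3942.29 ≈ 3942

3942


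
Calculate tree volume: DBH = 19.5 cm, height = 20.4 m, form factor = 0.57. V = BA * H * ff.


(D/200)^2 = (19.5/200)^2 = 0.0975^2 = 0.00950625
BA = 3.141593 * 0.00950625 = 0.0298648 m^2
V = 0.0298648 * 20.4 * 0.57 = 0.347268 ≈ 0.347 m^3

0.347 m^3


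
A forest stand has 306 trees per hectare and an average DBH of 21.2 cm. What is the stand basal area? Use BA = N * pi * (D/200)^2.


(D/200)^2 = (21.2/200)^2 = 0.106^2 = 0.011236
Individual BA = 3.141593 * 0.011236 = 0.0352989 m^2
Stand BA = 306 * 0.0352989 = 10.8015 ≈ 10.80 m^2/ha

10.80 m^2/ha


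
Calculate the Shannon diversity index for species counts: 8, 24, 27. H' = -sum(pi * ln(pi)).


Total N = 8 + 24 + 27 = 59
Per-species terms:
  p = 8/59 = 0.135593; ln(p) = -1.998098; p*ln(p) = 0.135593 * (-1.998098) = -0.270928
  p = 24/59 = 0.406780; ln(p) = -0.899483; p*ln(p) = 0.406780 * (-0.899483) = -0.365892
  p = 27/59 = 0.457627; ln(p) = -0.781701; p*ln(p) = 0.457627 * (-0.781701) = -0.357727
sum(p*ln(p)) = (-0.270928) + (-0.365892) + (-0.357727) = -0.994547
H' = -(-0.994547) = 0.994547 ≈ 0.9945

0.9945


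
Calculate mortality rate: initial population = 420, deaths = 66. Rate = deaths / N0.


Mortality rate = 66 / 420 = 0.157143 ≈ 0.1571

0.1571


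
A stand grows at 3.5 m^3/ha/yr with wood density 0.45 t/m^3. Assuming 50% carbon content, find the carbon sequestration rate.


C = 3.5 * 0.45 * 0.5 = 0.7875 ≈ 0.79 t C/ha/yr

0.79 t C/ha/yr


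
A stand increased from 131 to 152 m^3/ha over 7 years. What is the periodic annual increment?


PAI = (V2 - V1) / period = (152 - 131) / 7 = 21 / 7 = 3.00 m^3/ha/yr

3.00 m^3/ha/yr


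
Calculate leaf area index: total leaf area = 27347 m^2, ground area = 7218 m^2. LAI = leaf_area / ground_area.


LAI = 27347 / 7218 = 3.7887 ≈ 3.79

3.79


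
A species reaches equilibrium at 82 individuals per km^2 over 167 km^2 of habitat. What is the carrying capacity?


K = 82 * 167 = 13694 individuals

13694 individuals


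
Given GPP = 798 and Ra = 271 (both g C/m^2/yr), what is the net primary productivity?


NPP = GPP - Ra = 798 - 271 = 527 g C/m^2/yr

527 g C/m^2/yr


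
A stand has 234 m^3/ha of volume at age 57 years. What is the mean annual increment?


MAI = 234 / 57 = 4.1053 ≈ 4.11 m^3/ha/yr

4.11 m^3/ha/yr


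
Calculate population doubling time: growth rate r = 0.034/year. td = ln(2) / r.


td = ln(2) / 0.034 = 0.693147 / 0.034 = 20.3867 ≈ 20.4 years

20.4 years


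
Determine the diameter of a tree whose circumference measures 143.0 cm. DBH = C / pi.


DBH = C / pi = 143.0 / 3.141593 = 45.5183 ≈ 45.52 cm

45.52 cm


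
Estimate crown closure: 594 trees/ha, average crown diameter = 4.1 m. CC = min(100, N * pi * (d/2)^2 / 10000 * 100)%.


(d/2)^2 = (4.1/2)^2 = 2.05^2 = 4.2025
Crown area = 3.141593 * 4.2025 = 13.2025 m^2
N * area / 10000 * 100 = 594 * 13.2025 / 10000 * 100 = 78.4229
CC = min(100, 78.4229) = 78.4229 ≈ 78.4%

78.4%


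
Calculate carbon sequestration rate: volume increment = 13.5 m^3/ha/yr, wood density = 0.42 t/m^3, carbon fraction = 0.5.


C = 13.5 * 0.42 * 0.5 = 2.835 ≈ 2.84 t C/ha/yr

2.84 t C/ha/yr


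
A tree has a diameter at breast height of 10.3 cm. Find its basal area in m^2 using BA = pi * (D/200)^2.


D/200 = 10.3/200 = 0.0515 m
(D/200)^2 = 0.0515^2 = 0.00265225
BA = 3.141593 * 0.00265225 = 0.00833229 ≈ 0.0083 m^2

0.0083 m^2


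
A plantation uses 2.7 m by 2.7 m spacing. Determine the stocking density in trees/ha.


N = 10000 / 2.7^2 = 10000 / 7.29 = 1371.74 ≈ 1372 trees/ha

1372 trees/ha


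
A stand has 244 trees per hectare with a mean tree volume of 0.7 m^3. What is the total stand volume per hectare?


V_stand = 244 * 0.7 = 170.8 m^3/ha

170.8 m^3/ha


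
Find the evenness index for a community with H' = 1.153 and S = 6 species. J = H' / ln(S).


ln(6) = 1.79176
J = H' / ln(S) = 1.153 / 1.79176 = 0.643501 ≈ 0.6435

0.6435


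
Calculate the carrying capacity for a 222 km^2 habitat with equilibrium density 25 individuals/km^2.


K = 25 * 222 = 5550 individuals

5550 individuals


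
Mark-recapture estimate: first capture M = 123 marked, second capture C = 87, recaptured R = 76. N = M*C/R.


N = M * C / R = 123 * 87 / 76 = 10701 / 76 = 140.80 ≈ 141

141 individuals


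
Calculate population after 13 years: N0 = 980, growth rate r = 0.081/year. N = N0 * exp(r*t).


r*t = 0.081 * 13 = 1.053
exp(1.053) = 2.86624
N = 980 * 2.86624 = 2808.92 ≈ 2809

2809


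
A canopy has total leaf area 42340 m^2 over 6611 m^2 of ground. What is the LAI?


LAI = 42340 / 6611 = 6.4045 ≈ 6.40

6.40


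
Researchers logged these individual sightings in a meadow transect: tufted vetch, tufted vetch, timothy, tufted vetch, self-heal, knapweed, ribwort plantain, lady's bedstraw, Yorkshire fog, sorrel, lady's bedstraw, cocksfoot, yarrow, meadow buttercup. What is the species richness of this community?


Total individuals logged = 14
Distinct species (count of individuals): tufted vetch (3), timothy (1), self-heal (1), knapweed (1), ribwort plantain (1), lady's bedstraw (2), Yorkshire fog (1), sorrel (1), cocksfoot (1), yarrow (1), meadow buttercup (1)
Species richness = number of distinct species = 11

11


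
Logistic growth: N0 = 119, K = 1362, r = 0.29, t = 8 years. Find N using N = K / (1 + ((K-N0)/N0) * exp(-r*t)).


(K - N0)/N0 = (1362 - 119)/119 = 1243/119 = 10.4454
r*t = 0.29 * 8 = 2.32; exp(-2.32) = 0.0982736
10.4454 * 0.0982736 = 1.02651
1 + 1.02651 = 2.02651
N = 1362 / 2.02651 = 672.091 ≈ 672

672


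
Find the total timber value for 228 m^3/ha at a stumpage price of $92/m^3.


Value = 228 * 92 = $20976/ha

$20976/ha


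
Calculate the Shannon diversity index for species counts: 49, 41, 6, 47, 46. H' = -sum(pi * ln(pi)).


Total N = 49 + 41 + 6 + 47 + 46 = 189
Per-species terms:
  p = 49/189 = 0.259259; ln(p) = -1.349928; p*ln(p) = 0.259259 * (-1.349928) = -0.349981
  p = 41/189 = 0.216931; ln(p) = -1.528176; p*ln(p) = 0.216931 * (-1.528176) = -0.331509
  p = 6/189 = 0.031746; ln(p) = -3.449989; p*ln(p) = 0.031746 * (-3.449989) = -0.109523
  p = 47/189 = 0.248677; ln(p) = -1.391600; p*ln(p) = 0.248677 * (-1.391600) = -0.346059
  p = 46/189 = 0.243386; ln(p) = -1.413107; p*ln(p) = 0.243386 * (-1.413107) = -0.343930
sum(p*ln(p)) = (-0.349981) + (-0.331509) + (-0.109523) + (-0.346059) + (-0.343930) = -1.481002
H' = -(-1.481002) = 1.481002 ≈ 1.4810

1.4810


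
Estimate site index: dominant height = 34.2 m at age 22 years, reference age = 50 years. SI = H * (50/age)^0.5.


50/22 = 2.27273
(2.27273)^0.5 = 1.50756
SI = 34.2 * 1.50756 = 51.5586 ≈ 51.6 m

51.6 m


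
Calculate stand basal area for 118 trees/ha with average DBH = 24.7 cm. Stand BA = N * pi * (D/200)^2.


(D/200)^2 = (24.7/200)^2 = 0.1235^2 = 0.01525225
Individual BA = 3.141593 * 0.01525225 = 0.0479164 m^2
Stand BA = 118 * 0.0479164 = 5.65414 ≈ 5.65 m^2/ha

5.65 m^2/ha


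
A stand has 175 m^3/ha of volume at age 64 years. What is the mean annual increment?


MAI = 175 / 64 = 2.7344 ≈ 2.73 m^3/ha/yr

2.73 m^3/ha/yr


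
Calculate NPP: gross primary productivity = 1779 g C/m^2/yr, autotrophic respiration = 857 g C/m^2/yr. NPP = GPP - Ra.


NPP = GPP - Ra = 1779 - 857 = 922 g C/m^2/yr

922 g C/m^2/yr


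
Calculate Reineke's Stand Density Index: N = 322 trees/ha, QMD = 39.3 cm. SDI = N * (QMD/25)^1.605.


QMD/25 = 39.3/25 = 1.572
(1.572)^1.605 = exp(1.605 * ln(1.572)) = exp(1.605 * 0.452349) = exp(0.726020) = 2.06684
SDI = 322 * 2.06684 = 665.522 ≈ 666

666


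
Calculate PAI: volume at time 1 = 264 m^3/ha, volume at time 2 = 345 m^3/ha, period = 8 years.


PAI = (V2 - V1) / period = (345 - 264) / 8 = 81 / 8 = 10.1250 ≈ 10.13 m^3/ha/yr

10.13 m^3/ha/yr


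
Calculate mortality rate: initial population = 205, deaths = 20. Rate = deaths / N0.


Mortality rate = 20 / 205 = 0.097561 ≈ 0.0976

0.0976


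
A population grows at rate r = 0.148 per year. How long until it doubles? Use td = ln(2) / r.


td = ln(2) / 0.148 = 0.693147 / 0.148 = 4.68343 ≈ 4.7 years

4.7 years


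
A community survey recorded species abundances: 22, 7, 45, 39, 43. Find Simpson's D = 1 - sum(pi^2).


Total N = 22 + 7 + 45 + 39 + 43 = 156
Per-species terms:
  p = 22/156 = 0.141026; p^2 = 0.141026^2 = 0.019888
  p = 7/156 = 0.044872; p^2 = 0.044872^2 = 0.002013
  p = 45/156 = 0.288462; p^2 = 0.288462^2 = 0.083210
  p = 39/156 = 0.250000; p^2 = 0.250000^2 = 0.062500
  p = 43/156 = 0.275641; p^2 = 0.275641^2 = 0.075978
sum(p^2) = 0.019888 + 0.002013 + 0.083210 + 0.062500 + 0.075978 = 0.243589
D = 1 - 0.243589 = 0.756411 ≈ 0.7564

0.7564


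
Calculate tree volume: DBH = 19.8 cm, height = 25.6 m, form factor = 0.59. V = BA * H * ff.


(D/200)^2 = (19.8/200)^2 = 0.099^2 = 0.009801
BA = 3.141593 * 0.009801 = 0.0307908 m^2
V = 0.0307908 * 25.6 * 0.59 = 0.465064 ≈ 0.465 m^3

0.465 m^3


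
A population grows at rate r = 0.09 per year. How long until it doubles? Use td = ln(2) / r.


td = ln(2) / 0.09 = 0.693147 / 0.09 = 7.70163 ≈ 7.7 years

7.7 years


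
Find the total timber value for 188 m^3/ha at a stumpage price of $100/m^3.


Value = 188 * 100 = $18800/ha

$18800/ha


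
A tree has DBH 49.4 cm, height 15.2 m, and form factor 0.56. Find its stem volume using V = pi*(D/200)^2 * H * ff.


(D/200)^2 = (49.4/200)^2 = 0.247^2 = 0.061009
BA = 3.141593 * 0.061009 = 0.191665 m^2
V = 0.191665 * 15.2 * 0.56 = 1.63145 ≈ 1.631 m^3

1.631 m^3


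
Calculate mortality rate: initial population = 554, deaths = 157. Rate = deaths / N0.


Mortality rate = 157 / 554 = 0.283394 ≈ 0.2834

0.2834


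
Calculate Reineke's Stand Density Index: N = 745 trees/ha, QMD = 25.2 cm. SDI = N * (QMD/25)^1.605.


QMD/25 = 25.2/25 = 1.008
(1.008)^1.605 = exp(1.605 * ln(1.008)) = exp(1.605 * 0.00796817) = exp(0.0127889) = 1.01287
SDI = 745 * 1.01287 = 754.588 ≈ 755

755


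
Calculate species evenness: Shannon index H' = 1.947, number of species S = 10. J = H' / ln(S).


ln(10) = 2.30259
J = H' / ln(S) = 1.947 / 2.30259 = 0.845570 ≈ 0.8456

0.8456


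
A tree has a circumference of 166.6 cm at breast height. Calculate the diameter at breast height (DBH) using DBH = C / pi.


DBH = C / pi = 166.6 / 3.141593 = 53.0304 ≈ 53.03 cm

53.03 cm


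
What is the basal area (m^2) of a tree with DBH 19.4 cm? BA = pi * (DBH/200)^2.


D/200 = 19.4/200 = 0.097 m
(D/200)^2 = 0.097^2 = 0.009409
BA = 3.141593 * 0.009409 = 0.0295592 ≈ 0.0296 m^2

0.0296 m^2


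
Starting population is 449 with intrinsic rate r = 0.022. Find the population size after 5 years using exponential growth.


r*t = 0.022 * 5 = 0.11
exp(0.11) = 1.11628
N = 449 * 1.11628 = 501.210 ≈ 501

501


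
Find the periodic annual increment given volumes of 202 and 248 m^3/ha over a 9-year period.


PAI = (V2 - V1) / period = (248 - 202) / 9 = 46 / 9 = 5.1111 ≈ 5.11 m^3/ha/yr

5.11 m^3/ha/yr


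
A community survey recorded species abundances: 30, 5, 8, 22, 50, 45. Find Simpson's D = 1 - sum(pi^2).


Total N = 30 + 5 + 8 + 22 + 50 + 45 = 160
Per-species terms:
  p = 30/160 = 0.187500; p^2 = 0.187500^2 = 0.035156
  p = 5/160 = 0.031250; p^2 = 0.031250^2 = 0.000977
  p = 8/160 = 0.050000; p^2 = 0.050000^2 = 0.002500
  p = 22/160 = 0.137500; p^2 = 0.137500^2 = 0.018906
  p = 50/160 = 0.312500; p^2 = 0.312500^2 = 0.097656
  p = 45/160 = 0.281250; p^2 = 0.281250^2 = 0.079102
sum(p^2) = 0.035156 + 0.000977 + 0.002500 + 0.018906 + 0.097656 + 0.079102 = 0.234297
D = 1 - 0.234297 = 0.765703 ≈ 0.7657

0.7657


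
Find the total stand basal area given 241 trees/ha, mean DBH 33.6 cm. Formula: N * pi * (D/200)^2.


(D/200)^2 = (33.6/200)^2 = 0.168^2 = 0.028224
Individual BA = 3.141593 * 0.028224 = 0.0886683 m^2
Stand BA = 241 * 0.0886683 = 21.3691 ≈ 21.37 m^2/ha

21.37 m^2/ha


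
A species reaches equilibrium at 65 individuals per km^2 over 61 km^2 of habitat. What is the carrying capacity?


K = 65 * 61 = 3965 individuals

3965 individuals


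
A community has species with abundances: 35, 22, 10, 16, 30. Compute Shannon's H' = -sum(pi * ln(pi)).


Total N = 35 + 22 + 10 + 16 + 30 = 113
Per-species terms:
  p = 35/113 = 0.309735; ln(p) = -1.172038; p*ln(p) = 0.309735 * (-1.172038) = -0.363021
  p = 22/113 = 0.194690; ln(p) = -1.636347; p*ln(p) = 0.194690 * (-1.636347) = -0.318580
  p = 10/113 = 0.088496; ln(p) = -2.424798; p*ln(p) = 0.088496 * (-2.424798) = -0.214585
  p = 16/113 = 0.141593; ln(p) = -1.954799; p*ln(p) = 0.141593 * (-1.954799) = -0.276786
  p = 30/113 = 0.265487; ln(p) = -1.326189; p*ln(p) = 0.265487 * (-1.326189) = -0.352086
sum(p*ln(p)) = (-0.363021) + (-0.318580) + (-0.214585) + (-0.276786) + (-0.352086) = -1.525058
H' = -(-1.525058) = 1.525058 ≈ 1.5251

1.5251


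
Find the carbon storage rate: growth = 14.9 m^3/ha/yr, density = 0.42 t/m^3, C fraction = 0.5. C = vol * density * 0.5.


C = 14.9 * 0.42 * 0.5 = 3.129 ≈ 3.13 t C/ha/yr

3.13 t C/ha/yr


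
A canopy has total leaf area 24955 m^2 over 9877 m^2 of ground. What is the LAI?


LAI = 24955 / 9877 = 2.5266 ≈ 2.53

2.53


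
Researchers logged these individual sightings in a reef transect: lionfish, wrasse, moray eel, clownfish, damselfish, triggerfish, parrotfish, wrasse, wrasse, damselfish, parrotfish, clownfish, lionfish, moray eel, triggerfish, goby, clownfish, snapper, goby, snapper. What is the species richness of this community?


Total individuals logged = 20
Distinct species (count of individuals): lionfish (2), wrasse (3), moray eel (2), clownfish (3), damselfish (2), triggerfish (2), parrotfish (2), goby (2), snapper (2)
Species richness = number of distinct species = 9

9


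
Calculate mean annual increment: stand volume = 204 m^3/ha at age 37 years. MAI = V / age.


MAI = 204 / 37 = 5.5135 ≈ 5.51 m^3/ha/yr

5.51 m^3/ha/yr


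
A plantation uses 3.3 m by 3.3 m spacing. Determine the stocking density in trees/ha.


N = 10000 / 3.3^2 = 10000 / 10.89 = 918.274 ≈ 918 trees/ha

918 trees/ha


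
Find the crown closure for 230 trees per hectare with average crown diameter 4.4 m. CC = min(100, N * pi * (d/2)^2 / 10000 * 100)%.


(d/2)^2 = (4.4/2)^2 = 2.2^2 = 4.84
Crown area = 3.141593 * 4.84 = 15.2053 m^2
N * area / 10000 * 100 = 230 * 15.2053 / 10000 * 100 = 34.9722
CC = min(100, 34.9722) = 34.9722 ≈ 35.0%

35.0%


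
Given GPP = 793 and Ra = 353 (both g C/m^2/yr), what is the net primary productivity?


NPP = GPP - Ra = 793 - 353 = 440 g C/m^2/yr

440 g C/m^2/yr


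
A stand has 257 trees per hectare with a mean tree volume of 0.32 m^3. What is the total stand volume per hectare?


V_stand = 257 * 0.32 = 82.24 ≈ 82.2 m^3/ha

82.2 m^3/ha


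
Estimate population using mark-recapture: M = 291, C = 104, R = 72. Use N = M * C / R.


N = M * C / R = 291 * 104 / 72 = 30264 / 72 = 420.33 ≈ 420

420 individuals


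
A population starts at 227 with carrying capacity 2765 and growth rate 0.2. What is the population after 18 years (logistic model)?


(K - N0)/N0 = (2765 - 227)/227 = 2538/227 = 11.1806
r*t = 0.2 * 18 = 3.6; exp(-3.6) = 0.0273237
11.1806 * 0.0273237 = 0.305495
1 + 0.305495 = 1.30550
N = 2765 / 1.30550 = 2117.96 ≈ 2118

2118


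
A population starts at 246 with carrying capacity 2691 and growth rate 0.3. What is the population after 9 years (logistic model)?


(K - N0)/N0 = (2691 - 246)/246 = 2445/246 = 9.93902
r*t = 0.3 * 9 = 2.7; exp(-2.7) = 0.0672055
9.93902 * 0.0672055 = 0.667957
1 + 0.667957 = 1.66796
N = 2691 / 1.66796 = 1613.35 ≈ 1613

1613


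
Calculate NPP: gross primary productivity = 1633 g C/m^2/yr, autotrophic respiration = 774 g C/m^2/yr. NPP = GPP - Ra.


NPP = GPP - Ra = 1633 - 774 = 859 g C/m^2/yr

859 g C/m^2/yr


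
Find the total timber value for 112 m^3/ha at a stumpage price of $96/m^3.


Value = 112 * 96 = $10752/ha

$10752/ha


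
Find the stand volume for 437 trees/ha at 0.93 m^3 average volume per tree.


V_stand = 437 * 0.93 = 406.41 ≈ 406.4 m^3/ha

406.4 m^3/ha


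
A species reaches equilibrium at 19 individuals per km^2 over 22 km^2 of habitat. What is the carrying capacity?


K = 19 * 22 = 418 individuals

418 individuals


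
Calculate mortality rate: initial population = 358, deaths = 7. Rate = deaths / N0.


Mortality rate = 7 / 358 = 0.019553 ≈ 0.0196

0.0196


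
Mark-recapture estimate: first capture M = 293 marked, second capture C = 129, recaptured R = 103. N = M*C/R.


N = M * C / R = 293 * 129 / 103 = 37797 / 103 = 366.96 ≈ 367

367 individuals


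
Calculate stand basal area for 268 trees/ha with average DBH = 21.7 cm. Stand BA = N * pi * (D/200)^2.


(D/200)^2 = (21.7/200)^2 = 0.1085^2 = 0.01177225
Individual BA = 3.141593 * 0.01177225 = 0.0369836 m^2
Stand BA = 268 * 0.0369836 = 9.91160 ≈ 9.91 m^2/ha

9.91 m^2/ha
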